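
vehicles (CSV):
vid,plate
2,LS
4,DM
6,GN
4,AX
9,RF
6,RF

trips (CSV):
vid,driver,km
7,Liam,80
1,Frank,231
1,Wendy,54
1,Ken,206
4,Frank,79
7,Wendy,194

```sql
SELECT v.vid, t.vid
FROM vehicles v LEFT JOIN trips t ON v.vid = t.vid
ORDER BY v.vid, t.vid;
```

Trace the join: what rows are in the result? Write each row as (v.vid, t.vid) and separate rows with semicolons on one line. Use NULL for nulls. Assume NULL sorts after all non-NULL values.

LEFT JOIN keeps every row from `vehicles`; unmatched rows get NULL for `trips`'s columns.
Matching on v.vid = t.vid.
- v[0] vid=2 → no match; kept with NULLs on the t side.
- v[1] vid=4 → 1 match(es) in t → 1 row(s).
- v[2] vid=6 → no match; kept with NULLs on the t side.
- v[3] vid=4 → 1 match(es) in t → 1 row(s).
- v[4] vid=9 → no match; kept with NULLs on the t side.
- v[5] vid=6 → no match; kept with NULLs on the t side.
After projecting and ordering:
v.vid | t.vid
2 | NULL
4 | 4
4 | 4
6 | NULL
6 | NULL
9 | NULL

(2, NULL); (4, 4); (4, 4); (6, NULL); (6, NULL); (9, NULL)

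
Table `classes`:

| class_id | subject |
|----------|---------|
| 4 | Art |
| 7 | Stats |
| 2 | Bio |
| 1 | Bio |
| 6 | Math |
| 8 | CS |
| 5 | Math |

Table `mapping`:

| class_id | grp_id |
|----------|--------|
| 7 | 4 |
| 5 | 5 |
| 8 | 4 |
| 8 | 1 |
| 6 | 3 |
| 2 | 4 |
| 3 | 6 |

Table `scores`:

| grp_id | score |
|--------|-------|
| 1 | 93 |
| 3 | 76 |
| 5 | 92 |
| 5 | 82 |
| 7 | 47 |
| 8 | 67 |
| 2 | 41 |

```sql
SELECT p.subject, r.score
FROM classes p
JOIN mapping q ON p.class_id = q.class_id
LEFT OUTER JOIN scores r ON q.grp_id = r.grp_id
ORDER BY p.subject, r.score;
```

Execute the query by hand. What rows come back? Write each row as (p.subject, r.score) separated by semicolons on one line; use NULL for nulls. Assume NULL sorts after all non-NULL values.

Joins associate left-to-right: classes INNER JOIN mapping on class_id gives 6 intermediate row(s).
Then LEFT JOIN `scores r` on grp_id: each of those 6 rows is kept; rows whose q.grp_id has no match in r get NULL for r's columns.

(Bio, NULL); (CS, 93); (CS, NULL); (Math, 76); (Math, 82); (Math, 92); (Stats, NULL)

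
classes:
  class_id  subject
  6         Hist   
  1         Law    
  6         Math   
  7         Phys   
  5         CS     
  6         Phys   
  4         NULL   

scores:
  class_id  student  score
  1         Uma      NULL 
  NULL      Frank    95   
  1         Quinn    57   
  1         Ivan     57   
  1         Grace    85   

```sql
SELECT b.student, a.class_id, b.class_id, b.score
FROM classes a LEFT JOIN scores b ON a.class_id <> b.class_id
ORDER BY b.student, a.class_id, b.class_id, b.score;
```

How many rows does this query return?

25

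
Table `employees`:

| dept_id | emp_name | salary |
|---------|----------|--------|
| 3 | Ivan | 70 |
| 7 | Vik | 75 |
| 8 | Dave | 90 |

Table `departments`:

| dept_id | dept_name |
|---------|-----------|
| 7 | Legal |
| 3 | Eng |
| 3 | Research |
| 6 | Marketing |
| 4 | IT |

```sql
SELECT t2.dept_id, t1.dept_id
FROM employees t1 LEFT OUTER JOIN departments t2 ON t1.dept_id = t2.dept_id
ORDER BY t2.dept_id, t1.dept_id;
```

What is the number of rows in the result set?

LEFT JOIN keeps every row from `employees`; unmatched rows get NULL for `departments`'s columns.
Matching on t1.dept_id = t2.dept_id.
- dept_id=3: 2 matching t2 row(s), so 2 row(s) emitted.
- dept_id=7: 1 matching t2 row(s), so 1 row(s) emitted.
- dept_id=8: no t2 row matches, row kept with t2 columns NULL.
Total: 3 matched + 1 padded = 4 rows.

4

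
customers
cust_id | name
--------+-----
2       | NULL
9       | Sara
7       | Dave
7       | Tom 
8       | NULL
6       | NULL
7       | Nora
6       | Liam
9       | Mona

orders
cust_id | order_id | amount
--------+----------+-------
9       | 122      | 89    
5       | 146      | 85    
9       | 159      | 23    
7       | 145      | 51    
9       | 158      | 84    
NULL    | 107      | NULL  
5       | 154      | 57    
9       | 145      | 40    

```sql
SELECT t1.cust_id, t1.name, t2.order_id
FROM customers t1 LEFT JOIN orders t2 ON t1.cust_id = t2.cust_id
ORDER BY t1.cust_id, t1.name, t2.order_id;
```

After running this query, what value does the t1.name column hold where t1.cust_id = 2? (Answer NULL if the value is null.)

NULL

LEFT JOIN keeps every row from `customers`; unmatched rows get NULL for `orders`'s columns.
Matching on t1.cust_id = t2.cust_id. A NULL in a compared column never satisfies the condition.
- cust_id=2: no t2 row matches, row kept with t2 columns NULL.
- cust_id=9: 4 matching t2 row(s), so 4 row(s) emitted.
- cust_id=7: 1 matching t2 row(s), so 1 row(s) emitted.
- cust_id=7: 1 matching t2 row(s), so 1 row(s) emitted.
- cust_id=8: no t2 row matches, row kept with t2 columns NULL.
- cust_id=6: no t2 row matches, row kept with t2 columns NULL.
- cust_id=7: 1 matching t2 row(s), so 1 row(s) emitted.
- cust_id=6: no t2 row matches, row kept with t2 columns NULL.
- cust_id=9: 4 matching t2 row(s), so 4 row(s) emitted.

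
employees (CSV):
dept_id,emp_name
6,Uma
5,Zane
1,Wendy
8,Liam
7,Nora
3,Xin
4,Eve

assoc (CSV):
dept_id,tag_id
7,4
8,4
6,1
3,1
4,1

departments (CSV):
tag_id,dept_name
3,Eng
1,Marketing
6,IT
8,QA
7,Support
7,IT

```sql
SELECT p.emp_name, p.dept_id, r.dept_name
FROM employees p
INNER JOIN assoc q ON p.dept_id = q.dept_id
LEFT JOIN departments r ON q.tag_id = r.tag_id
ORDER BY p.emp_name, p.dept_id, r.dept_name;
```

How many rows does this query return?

Step 1 — p INNER JOIN q on dept_id → 5 row(s).
Then LEFT JOIN `departments r` on tag_id: each of those 5 rows is kept; rows whose q.tag_id has no match in r get NULL for r's columns.
Result: 5 row(s).

5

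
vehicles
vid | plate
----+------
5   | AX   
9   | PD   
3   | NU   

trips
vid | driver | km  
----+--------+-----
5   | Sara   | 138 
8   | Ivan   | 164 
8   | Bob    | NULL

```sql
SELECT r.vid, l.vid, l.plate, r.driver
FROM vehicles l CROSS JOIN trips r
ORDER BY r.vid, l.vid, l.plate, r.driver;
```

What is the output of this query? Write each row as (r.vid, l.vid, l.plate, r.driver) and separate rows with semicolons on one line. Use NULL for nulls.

(5, 3, NU, Sara); (5, 5, AX, Sara); (5, 9, PD, Sara); (8, 3, NU, Bob); (8, 3, NU, Ivan); (8, 5, AX, Bob); (8, 5, AX, Ivan); (8, 9, PD, Bob); (8, 9, PD, Ivan)

CROSS JOIN pairs every row of `vehicles` with every row of `trips`: 3 × 3 = 9 rows.
After projecting and ordering:
r.vid | l.vid | l.plate | r.driver
5 | 3 | NU | Sara
5 | 5 | AX | Sara
5 | 9 | PD | Sara
8 | 3 | NU | Bob
8 | 3 | NU | Ivan
8 | 5 | AX | Bob
8 | 5 | AX | Ivan
8 | 9 | PD | Bob
8 | 9 | PD | Ivan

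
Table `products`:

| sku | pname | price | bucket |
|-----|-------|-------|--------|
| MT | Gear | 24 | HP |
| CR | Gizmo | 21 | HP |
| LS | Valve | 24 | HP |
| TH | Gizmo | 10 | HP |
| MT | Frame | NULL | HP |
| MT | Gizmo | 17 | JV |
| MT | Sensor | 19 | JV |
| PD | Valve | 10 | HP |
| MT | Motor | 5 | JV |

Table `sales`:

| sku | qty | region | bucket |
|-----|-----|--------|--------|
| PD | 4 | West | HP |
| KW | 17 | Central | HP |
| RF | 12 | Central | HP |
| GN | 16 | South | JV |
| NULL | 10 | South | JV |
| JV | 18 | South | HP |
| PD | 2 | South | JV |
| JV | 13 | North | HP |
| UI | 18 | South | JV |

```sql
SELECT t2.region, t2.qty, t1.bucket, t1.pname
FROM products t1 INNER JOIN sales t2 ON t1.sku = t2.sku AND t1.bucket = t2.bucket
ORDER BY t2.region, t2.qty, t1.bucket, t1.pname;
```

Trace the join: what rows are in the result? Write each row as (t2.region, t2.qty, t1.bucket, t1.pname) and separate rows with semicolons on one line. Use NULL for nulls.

(West, 4, HP, Valve)

INNER JOIN keeps only pairs where the ON condition holds.
Matching on t1.sku = t2.sku AND t1.bucket = t2.bucket. A NULL in a compared column never satisfies the condition.
Matched pairs: 1.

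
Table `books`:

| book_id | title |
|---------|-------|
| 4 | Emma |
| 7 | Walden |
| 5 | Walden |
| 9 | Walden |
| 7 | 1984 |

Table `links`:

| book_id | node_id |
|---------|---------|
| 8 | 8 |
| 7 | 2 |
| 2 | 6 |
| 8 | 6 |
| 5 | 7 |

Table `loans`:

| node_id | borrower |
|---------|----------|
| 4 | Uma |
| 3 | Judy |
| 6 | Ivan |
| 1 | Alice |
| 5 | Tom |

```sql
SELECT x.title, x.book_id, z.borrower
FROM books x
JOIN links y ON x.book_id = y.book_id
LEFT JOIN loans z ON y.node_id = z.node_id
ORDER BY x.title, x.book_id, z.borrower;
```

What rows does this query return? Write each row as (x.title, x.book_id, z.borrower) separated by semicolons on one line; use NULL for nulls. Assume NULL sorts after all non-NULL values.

Step 1 — x INNER JOIN y on book_id → 3 row(s).
Then LEFT JOIN `loans z` on node_id: each of those 3 rows is kept; rows whose y.node_id has no match in z get NULL for z's columns.

(1984, 7, NULL); (Walden, 5, NULL); (Walden, 7, NULL)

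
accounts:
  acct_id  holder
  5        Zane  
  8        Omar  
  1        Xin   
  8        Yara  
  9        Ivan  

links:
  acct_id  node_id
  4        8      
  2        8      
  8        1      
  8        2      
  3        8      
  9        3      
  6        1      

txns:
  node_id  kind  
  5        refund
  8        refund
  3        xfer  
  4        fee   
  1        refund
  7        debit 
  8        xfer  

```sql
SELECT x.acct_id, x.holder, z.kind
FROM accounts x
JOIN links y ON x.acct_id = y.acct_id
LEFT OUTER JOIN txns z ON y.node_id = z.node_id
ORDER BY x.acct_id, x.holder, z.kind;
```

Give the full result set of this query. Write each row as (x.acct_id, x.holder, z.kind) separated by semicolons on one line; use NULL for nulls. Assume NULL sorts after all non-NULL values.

Joins associate left-to-right: accounts INNER JOIN links on acct_id gives 5 intermediate row(s).
Then LEFT JOIN `txns z` on node_id: each of those 5 rows is kept; rows whose y.node_id has no match in z get NULL for z's columns.

(8, Omar, refund); (8, Omar, NULL); (8, Yara, refund); (8, Yara, NULL); (9, Ivan, xfer)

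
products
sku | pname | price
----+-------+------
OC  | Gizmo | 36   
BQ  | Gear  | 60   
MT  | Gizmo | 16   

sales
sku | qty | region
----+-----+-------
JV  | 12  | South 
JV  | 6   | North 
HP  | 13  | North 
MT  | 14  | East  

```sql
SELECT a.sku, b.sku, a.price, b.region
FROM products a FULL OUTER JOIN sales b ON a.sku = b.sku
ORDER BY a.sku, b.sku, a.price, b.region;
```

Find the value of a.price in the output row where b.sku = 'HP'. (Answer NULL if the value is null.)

NULL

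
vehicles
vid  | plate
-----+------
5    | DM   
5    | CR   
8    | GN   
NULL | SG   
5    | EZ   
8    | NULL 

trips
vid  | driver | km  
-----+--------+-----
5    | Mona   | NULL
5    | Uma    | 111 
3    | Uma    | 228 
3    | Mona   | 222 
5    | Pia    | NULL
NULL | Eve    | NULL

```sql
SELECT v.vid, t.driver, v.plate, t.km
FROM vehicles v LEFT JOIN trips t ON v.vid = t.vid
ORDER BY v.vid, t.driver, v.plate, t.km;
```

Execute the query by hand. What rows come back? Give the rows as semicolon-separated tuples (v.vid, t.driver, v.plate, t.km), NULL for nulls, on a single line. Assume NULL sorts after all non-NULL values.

(5, Mona, CR, NULL); (5, Mona, DM, NULL); (5, Mona, EZ, NULL); (5, Pia, CR, NULL); (5, Pia, DM, NULL); (5, Pia, EZ, NULL); (5, Uma, CR, 111); (5, Uma, DM, 111); (5, Uma, EZ, 111); (8, NULL, GN, NULL); (8, NULL, NULL, NULL); (NULL, NULL, SG, NULL)

LEFT JOIN keeps every row from `vehicles`; unmatched rows get NULL for `trips`'s columns.
Matching on v.vid = t.vid. A NULL in a compared column never satisfies the condition.
Matched pairs: 9; unmatched v rows kept: 3.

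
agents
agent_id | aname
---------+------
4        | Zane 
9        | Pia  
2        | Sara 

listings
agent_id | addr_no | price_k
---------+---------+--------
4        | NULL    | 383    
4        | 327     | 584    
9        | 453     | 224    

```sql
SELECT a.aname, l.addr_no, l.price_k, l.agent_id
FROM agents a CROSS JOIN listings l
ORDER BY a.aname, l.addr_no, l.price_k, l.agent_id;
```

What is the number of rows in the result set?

9

CROSS JOIN pairs every row of `agents` with every row of `listings`: 3 × 3 = 9 rows.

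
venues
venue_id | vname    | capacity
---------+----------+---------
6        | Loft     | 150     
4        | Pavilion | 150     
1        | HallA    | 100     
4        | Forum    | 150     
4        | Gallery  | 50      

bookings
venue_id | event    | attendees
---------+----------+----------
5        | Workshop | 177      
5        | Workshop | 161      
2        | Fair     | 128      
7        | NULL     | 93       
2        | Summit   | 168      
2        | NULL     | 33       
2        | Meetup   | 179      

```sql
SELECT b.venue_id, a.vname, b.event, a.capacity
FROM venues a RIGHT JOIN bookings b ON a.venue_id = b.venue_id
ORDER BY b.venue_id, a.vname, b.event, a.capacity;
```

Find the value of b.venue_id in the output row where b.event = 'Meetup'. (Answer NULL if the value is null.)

2

RIGHT JOIN keeps every row from `bookings`; unmatched rows get NULL for `venues`'s columns.
Matching on a.venue_id = b.venue_id.
Matched pairs: 0; unmatched b rows kept: 7.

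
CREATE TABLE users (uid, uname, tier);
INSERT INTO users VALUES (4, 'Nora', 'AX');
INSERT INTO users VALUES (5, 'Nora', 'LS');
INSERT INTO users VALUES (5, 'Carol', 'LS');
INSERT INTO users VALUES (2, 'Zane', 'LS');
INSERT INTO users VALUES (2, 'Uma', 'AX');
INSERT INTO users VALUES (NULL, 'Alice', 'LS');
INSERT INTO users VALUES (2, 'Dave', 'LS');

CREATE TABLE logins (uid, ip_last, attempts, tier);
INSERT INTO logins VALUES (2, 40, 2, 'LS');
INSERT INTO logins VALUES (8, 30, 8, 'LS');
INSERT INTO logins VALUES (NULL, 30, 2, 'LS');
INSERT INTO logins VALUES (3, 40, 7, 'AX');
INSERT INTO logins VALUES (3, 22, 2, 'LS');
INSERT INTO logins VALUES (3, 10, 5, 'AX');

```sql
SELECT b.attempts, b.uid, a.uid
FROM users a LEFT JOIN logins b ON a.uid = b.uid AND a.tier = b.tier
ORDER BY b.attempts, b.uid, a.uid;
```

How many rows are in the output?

LEFT JOIN keeps every row from `users`; unmatched rows get NULL for `logins`'s columns.
Matching on a.uid = b.uid AND a.tier = b.tier. A NULL in a compared column never satisfies the condition.
- uid=4, tier=AX: no b row matches, row kept with b columns NULL.
- uid=5, tier=LS: no b row matches, row kept with b columns NULL.
- uid=5, tier=LS: no b row matches, row kept with b columns NULL.
- uid=2, tier=LS: 1 matching b row(s), so 1 row(s) emitted.
- uid=2, tier=AX: no b row matches, row kept with b columns NULL.
- uid=NULL, tier=LS: no b row matches, row kept with b columns NULL.
- uid=2, tier=LS: 1 matching b row(s), so 1 row(s) emitted.
Total: 2 matched + 5 padded = 7 rows.

7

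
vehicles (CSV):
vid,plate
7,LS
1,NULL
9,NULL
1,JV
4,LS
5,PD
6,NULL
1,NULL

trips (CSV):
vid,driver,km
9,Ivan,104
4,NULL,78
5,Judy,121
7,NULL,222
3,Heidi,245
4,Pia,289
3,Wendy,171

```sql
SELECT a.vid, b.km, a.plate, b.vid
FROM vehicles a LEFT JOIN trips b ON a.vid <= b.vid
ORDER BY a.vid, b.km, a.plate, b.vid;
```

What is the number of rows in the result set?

34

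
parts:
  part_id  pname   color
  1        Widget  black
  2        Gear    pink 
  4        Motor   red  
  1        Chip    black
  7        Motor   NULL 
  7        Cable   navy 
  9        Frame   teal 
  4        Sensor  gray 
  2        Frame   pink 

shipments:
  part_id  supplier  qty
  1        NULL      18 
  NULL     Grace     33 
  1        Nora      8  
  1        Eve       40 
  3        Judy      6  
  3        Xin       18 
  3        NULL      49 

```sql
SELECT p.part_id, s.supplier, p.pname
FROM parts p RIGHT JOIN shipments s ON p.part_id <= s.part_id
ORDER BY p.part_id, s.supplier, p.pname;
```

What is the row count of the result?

19

RIGHT JOIN keeps every row from `shipments`; unmatched rows get NULL for `parts`'s columns.
Matching on p.part_id <= s.part_id. A NULL in a compared column never satisfies the condition.
- p row (part_id=1): matches 6 s row(s) → 6 output row(s).
- p row (part_id=2): matches 3 s row(s) → 3 output row(s).
- p row (part_id=4): no match.
- p row (part_id=1): matches 6 s row(s) → 6 output row(s).
- p row (part_id=7): no match.
- p row (part_id=7): no match.
- p row (part_id=9): no match.
- p row (part_id=4): no match.
- p row (part_id=2): matches 3 s row(s) → 3 output row(s).
- 1 s row(s) had no p match → kept, p columns NULL.
Total: 18 matched + 1 padded = 19 rows.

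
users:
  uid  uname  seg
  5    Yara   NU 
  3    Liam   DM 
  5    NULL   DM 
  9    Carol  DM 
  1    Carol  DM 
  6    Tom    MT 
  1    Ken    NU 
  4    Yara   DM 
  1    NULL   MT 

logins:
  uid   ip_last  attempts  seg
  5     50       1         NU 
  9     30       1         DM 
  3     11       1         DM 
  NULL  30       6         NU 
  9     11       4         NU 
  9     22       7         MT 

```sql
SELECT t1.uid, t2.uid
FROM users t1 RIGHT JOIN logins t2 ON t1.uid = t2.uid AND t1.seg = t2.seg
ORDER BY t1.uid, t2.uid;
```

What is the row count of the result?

6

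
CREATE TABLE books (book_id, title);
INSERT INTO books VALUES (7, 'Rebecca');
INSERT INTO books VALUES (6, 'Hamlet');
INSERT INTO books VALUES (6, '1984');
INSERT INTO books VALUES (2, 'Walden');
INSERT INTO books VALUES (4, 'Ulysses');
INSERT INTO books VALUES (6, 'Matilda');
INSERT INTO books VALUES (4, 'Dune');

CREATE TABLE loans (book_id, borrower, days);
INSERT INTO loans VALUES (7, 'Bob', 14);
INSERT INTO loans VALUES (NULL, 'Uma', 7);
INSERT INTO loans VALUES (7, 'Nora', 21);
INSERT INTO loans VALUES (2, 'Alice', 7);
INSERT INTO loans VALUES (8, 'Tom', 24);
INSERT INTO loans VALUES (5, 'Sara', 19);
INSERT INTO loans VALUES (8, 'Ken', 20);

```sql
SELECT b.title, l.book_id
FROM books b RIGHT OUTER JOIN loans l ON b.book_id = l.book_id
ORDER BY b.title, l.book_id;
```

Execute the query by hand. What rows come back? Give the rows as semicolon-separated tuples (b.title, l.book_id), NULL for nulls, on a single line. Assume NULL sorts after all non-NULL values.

(Rebecca, 7); (Rebecca, 7); (Walden, 2); (NULL, 5); (NULL, 8); (NULL, 8); (NULL, NULL)

RIGHT JOIN keeps every row from `loans`; unmatched rows get NULL for `books`'s columns.
Matching on b.book_id = l.book_id. A NULL in a compared column never satisfies the condition.
- b (book_id=7) pairs with 2 row(s) of l.
- b (book_id=6) has no partner in l.
- b (book_id=6) has no partner in l.
- b (book_id=2) pairs with 1 row(s) of l.
- b (book_id=4) has no partner in l.
- b (book_id=6) has no partner in l.
- b (book_id=4) has no partner in l.
- 4 row(s) from l found no b partner → padded with NULL.
After projecting and ordering:
b.title | l.book_id
Rebecca | 7
Rebecca | 7
Walden | 2
NULL | 5
NULL | 8
NULL | 8
NULL | NULL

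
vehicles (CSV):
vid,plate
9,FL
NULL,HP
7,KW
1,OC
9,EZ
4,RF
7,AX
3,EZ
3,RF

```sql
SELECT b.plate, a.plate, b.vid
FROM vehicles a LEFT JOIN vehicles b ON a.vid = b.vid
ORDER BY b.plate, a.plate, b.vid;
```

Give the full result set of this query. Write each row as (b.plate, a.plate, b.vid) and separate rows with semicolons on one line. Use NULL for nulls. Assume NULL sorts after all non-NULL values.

(AX, AX, 7); (AX, KW, 7); (EZ, EZ, 3); (EZ, EZ, 9); (EZ, FL, 9); (EZ, RF, 3); (FL, EZ, 9); (FL, FL, 9); (KW, AX, 7); (KW, KW, 7); (OC, OC, 1); (RF, EZ, 3); (RF, RF, 3); (RF, RF, 4); (NULL, HP, NULL)

LEFT JOIN keeps every row from `vehicles a`; unmatched rows get NULL for `vehicles b`'s columns.
Matching on a.vid = b.vid. A NULL in a compared column never satisfies the condition.
Matched pairs: 14; unmatched a rows kept: 1.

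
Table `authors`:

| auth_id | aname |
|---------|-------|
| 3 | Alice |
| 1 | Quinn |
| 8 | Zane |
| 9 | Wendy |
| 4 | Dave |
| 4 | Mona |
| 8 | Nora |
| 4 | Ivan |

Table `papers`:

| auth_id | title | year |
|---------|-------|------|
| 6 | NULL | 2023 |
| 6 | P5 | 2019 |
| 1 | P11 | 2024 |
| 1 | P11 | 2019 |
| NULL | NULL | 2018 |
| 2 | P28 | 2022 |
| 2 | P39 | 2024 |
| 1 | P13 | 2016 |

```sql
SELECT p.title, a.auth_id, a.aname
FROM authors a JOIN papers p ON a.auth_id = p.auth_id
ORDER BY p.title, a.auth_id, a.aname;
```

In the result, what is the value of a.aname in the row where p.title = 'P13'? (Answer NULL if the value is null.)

Quinn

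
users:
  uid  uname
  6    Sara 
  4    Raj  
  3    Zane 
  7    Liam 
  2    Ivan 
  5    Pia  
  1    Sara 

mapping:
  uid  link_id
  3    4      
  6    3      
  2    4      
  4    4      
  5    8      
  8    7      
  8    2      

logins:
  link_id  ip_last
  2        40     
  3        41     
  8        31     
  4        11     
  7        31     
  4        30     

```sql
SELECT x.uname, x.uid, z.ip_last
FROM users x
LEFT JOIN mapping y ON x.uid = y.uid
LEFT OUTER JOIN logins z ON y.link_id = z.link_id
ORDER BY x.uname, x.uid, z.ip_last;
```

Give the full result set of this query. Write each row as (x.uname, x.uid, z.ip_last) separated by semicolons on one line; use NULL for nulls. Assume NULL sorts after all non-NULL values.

Step 1 — x LEFT JOIN y on uid → 7 row(s).
Then LEFT JOIN `logins z` on link_id: each of those 7 rows is kept; rows whose y.link_id has no match in z get NULL for z's columns.

(Ivan, 2, 11); (Ivan, 2, 30); (Liam, 7, NULL); (Pia, 5, 31); (Raj, 4, 11); (Raj, 4, 30); (Sara, 1, NULL); (Sara, 6, 41); (Zane, 3, 11); (Zane, 3, 30)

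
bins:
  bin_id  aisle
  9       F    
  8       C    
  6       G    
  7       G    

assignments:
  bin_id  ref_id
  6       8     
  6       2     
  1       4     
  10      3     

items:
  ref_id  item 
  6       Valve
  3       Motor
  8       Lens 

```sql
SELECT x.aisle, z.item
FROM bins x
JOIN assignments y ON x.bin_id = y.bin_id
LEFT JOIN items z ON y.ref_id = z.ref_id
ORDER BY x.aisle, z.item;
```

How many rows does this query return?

2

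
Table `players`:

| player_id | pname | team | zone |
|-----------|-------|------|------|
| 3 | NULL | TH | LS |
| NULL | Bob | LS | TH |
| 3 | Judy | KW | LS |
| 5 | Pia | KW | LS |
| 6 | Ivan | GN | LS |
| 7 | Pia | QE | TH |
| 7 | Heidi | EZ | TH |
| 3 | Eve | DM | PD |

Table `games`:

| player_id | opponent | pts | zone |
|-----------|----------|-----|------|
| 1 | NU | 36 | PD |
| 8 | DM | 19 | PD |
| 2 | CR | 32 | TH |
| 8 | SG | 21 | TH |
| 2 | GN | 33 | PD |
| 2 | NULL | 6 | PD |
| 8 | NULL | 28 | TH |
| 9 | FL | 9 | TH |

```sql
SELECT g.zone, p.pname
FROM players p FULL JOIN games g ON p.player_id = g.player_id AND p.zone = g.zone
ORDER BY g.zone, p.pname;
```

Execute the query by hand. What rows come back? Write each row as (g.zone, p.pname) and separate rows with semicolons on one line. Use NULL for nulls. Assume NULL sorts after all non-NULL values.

FULL OUTER JOIN keeps every row from both sides; unmatched rows get NULL for the other side's columns.
Matching on p.player_id = g.player_id AND p.zone = g.zone. A NULL in a compared column never satisfies the condition.
- p[0] player_id=3, zone=LS → no match; kept with NULLs on the g side.
- p[1] player_id=NULL, zone=TH → no match; kept with NULLs on the g side.
- p[2] player_id=3, zone=LS → no match; kept with NULLs on the g side.
- p[3] player_id=5, zone=LS → no match; kept with NULLs on the g side.
- p[4] player_id=6, zone=LS → no match; kept with NULLs on the g side.
- p[5] player_id=7, zone=TH → no match; kept with NULLs on the g side.
- p[6] player_id=7, zone=TH → no match; kept with NULLs on the g side.
- p[7] player_id=3, zone=PD → no match; kept with NULLs on the g side.
- plus 8 unmatched g row(s), each kept with NULL p columns.

(PD, NULL); (PD, NULL); (PD, NULL); (PD, NULL); (TH, NULL); (TH, NULL); (TH, NULL); (TH, NULL); (NULL, Bob); (NULL, Eve); (NULL, Heidi); (NULL, Ivan); (NULL, Judy); (NULL, Pia); (NULL, Pia); (NULL, NULL)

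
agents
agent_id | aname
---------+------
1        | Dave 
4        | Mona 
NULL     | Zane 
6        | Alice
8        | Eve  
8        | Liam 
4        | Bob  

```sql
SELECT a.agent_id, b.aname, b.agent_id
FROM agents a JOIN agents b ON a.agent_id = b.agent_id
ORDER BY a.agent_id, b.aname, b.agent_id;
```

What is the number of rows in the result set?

INNER JOIN keeps only pairs where the ON condition holds.
Matching on a.agent_id = b.agent_id. A NULL in a compared column never satisfies the condition.
- a row (agent_id=1): matches 1 b row(s) → 1 output row(s).
- a row (agent_id=4): matches 2 b row(s) → 2 output row(s).
- a row (agent_id=NULL): no match → dropped.
- a row (agent_id=6): matches 1 b row(s) → 1 output row(s).
- a row (agent_id=8): matches 2 b row(s) → 2 output row(s).
- a row (agent_id=8): matches 2 b row(s) → 2 output row(s).
- a row (agent_id=4): matches 2 b row(s) → 2 output row(s).
Total: 10 rows.

10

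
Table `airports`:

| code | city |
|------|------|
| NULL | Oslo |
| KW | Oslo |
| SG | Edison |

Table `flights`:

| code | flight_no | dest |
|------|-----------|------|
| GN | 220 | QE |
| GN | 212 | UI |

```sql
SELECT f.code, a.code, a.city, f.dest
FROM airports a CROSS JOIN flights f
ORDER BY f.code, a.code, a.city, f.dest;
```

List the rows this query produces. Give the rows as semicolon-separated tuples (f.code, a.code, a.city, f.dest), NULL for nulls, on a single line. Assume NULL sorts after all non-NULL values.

(GN, KW, Oslo, QE); (GN, KW, Oslo, UI); (GN, SG, Edison, QE); (GN, SG, Edison, UI); (GN, NULL, Oslo, QE); (GN, NULL, Oslo, UI)

CROSS JOIN pairs every row of `airports` with every row of `flights`: 3 × 2 = 6 rows.
After projecting and ordering:
f.code | a.code | a.city | f.dest
GN | KW | Oslo | QE
GN | KW | Oslo | UI
GN | SG | Edison | QE
GN | SG | Edison | UI
GN | NULL | Oslo | QE
GN | NULL | Oslo | UI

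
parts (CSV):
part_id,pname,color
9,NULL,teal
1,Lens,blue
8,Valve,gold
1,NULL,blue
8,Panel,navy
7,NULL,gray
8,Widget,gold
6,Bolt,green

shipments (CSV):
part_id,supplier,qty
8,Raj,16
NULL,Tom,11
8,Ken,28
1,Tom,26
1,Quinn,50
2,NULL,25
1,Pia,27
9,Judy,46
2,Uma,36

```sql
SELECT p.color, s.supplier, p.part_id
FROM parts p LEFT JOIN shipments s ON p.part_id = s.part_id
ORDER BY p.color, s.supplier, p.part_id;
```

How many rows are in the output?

15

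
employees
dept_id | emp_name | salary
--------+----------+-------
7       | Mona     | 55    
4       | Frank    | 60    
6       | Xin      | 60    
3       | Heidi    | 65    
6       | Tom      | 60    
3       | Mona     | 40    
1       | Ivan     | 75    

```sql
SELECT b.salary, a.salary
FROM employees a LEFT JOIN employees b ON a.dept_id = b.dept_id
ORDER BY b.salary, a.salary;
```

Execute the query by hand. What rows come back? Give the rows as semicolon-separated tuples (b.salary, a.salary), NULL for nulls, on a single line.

LEFT JOIN keeps every row from `employees a`; unmatched rows get NULL for `employees b`'s columns.
Matching on a.dept_id = b.dept_id.
- a[0] dept_id=7 → 1 match(es) in b → 1 row(s).
- a[1] dept_id=4 → 1 match(es) in b → 1 row(s).
- a[2] dept_id=6 → 2 match(es) in b → 2 row(s).
- a[3] dept_id=3 → 2 match(es) in b → 2 row(s).
- a[4] dept_id=6 → 2 match(es) in b → 2 row(s).
- a[5] dept_id=3 → 2 match(es) in b → 2 row(s).
- a[6] dept_id=1 → 1 match(es) in b → 1 row(s).

(40, 40); (40, 65); (55, 55); (60, 60); (60, 60); (60, 60); (60, 60); (60, 60); (65, 40); (65, 65); (75, 75)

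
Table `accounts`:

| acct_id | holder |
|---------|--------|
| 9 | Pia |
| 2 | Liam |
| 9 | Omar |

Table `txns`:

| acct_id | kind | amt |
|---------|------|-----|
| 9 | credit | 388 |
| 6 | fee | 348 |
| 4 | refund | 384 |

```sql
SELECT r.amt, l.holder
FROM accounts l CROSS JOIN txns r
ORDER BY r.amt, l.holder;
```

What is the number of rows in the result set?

9

CROSS JOIN pairs every row of `accounts` with every row of `txns`: 3 × 3 = 9 rows.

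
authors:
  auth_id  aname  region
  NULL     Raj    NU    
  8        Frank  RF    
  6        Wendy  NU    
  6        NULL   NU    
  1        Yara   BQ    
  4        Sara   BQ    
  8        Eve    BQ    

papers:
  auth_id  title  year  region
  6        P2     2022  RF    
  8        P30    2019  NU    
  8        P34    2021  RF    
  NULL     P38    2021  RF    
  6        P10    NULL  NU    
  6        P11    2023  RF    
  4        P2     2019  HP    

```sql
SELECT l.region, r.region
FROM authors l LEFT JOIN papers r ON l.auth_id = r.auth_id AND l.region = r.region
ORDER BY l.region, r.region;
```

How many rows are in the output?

7

LEFT JOIN keeps every row from `authors`; unmatched rows get NULL for `papers`'s columns.
Matching on l.auth_id = r.auth_id AND l.region = r.region. A NULL in a compared column never satisfies the condition.
- l (auth_id=NULL, region=NU) has no partner → padded with NULL.
- l (auth_id=8, region=RF) pairs with 1 row(s) of r.
- l (auth_id=6, region=NU) pairs with 1 row(s) of r.
- l (auth_id=6, region=NU) pairs with 1 row(s) of r.
- l (auth_id=1, region=BQ) has no partner → padded with NULL.
- l (auth_id=4, region=BQ) has no partner → padded with NULL.
- l (auth_id=8, region=BQ) has no partner → padded with NULL.
Total: 3 matched + 4 padded = 7 rows.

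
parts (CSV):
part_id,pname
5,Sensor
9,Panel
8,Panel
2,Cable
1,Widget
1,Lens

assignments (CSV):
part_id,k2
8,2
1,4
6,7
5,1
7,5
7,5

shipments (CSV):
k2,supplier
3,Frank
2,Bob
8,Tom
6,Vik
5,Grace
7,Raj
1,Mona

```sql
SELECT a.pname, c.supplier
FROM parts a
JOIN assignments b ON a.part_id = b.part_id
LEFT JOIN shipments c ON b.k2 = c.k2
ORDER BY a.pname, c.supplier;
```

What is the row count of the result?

4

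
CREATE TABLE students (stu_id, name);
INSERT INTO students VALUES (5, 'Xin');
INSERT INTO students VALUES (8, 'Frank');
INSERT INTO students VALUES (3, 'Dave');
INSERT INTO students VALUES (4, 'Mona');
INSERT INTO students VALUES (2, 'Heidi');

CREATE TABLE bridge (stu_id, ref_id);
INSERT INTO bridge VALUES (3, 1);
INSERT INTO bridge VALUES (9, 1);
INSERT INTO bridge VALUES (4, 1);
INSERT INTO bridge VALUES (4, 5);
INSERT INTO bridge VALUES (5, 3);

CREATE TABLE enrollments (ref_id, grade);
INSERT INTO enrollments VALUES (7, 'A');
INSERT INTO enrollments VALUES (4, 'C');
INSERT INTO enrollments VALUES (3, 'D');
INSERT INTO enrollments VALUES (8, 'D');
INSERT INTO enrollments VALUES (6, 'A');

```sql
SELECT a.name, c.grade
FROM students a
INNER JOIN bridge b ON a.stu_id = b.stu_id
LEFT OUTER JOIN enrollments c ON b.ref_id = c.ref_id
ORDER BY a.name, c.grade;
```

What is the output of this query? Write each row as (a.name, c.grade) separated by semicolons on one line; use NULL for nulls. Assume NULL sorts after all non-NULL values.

(Dave, NULL); (Mona, NULL); (Mona, NULL); (Xin, D)

Joins associate left-to-right: students INNER JOIN bridge on stu_id gives 4 intermediate row(s).
Then LEFT JOIN `enrollments c` on ref_id: each of those 4 rows is kept; rows whose b.ref_id has no match in c get NULL for c's columns.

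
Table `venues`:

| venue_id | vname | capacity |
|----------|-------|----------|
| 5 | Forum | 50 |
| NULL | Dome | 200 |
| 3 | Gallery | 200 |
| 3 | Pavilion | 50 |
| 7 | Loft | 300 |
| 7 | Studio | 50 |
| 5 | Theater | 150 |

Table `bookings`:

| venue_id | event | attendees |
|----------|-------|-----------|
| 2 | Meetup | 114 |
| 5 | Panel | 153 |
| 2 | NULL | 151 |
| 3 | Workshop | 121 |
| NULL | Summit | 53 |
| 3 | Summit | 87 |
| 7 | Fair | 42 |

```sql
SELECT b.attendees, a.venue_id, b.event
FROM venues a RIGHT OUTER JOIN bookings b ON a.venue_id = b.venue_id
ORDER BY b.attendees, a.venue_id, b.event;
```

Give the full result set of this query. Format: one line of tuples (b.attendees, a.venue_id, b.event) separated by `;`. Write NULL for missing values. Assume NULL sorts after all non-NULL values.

(42, 7, Fair); (42, 7, Fair); (53, NULL, Summit); (87, 3, Summit); (87, 3, Summit); (114, NULL, Meetup); (121, 3, Workshop); (121, 3, Workshop); (151, NULL, NULL); (153, 5, Panel); (153, 5, Panel)

RIGHT JOIN keeps every row from `bookings`; unmatched rows get NULL for `venues`'s columns.
Matching on a.venue_id = b.venue_id. A NULL in a compared column never satisfies the condition.
- venue_id=5: 1 matching b row(s), so 1 row(s) emitted.
- venue_id=NULL: no matching b row.
- venue_id=3: 2 matching b row(s), so 2 row(s) emitted.
- venue_id=3: 2 matching b row(s), so 2 row(s) emitted.
- venue_id=7: 1 matching b row(s), so 1 row(s) emitted.
- venue_id=7: 1 matching b row(s), so 1 row(s) emitted.
- venue_id=5: 1 matching b row(s), so 1 row(s) emitted.
- 3 row(s) from b found no a partner → padded with NULL.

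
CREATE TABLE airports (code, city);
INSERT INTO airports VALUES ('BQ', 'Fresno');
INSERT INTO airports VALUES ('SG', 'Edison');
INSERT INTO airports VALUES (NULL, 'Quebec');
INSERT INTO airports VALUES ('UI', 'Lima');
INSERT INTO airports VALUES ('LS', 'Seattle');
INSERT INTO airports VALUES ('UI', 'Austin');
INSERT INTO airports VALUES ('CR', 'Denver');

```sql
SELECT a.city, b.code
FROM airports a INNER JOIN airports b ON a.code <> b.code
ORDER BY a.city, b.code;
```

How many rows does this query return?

INNER JOIN keeps only pairs where the ON condition holds.
Matching on a.code <> b.code. A NULL in a compared column never satisfies the condition.
Matched pairs: 28.
Total: 28 rows.

28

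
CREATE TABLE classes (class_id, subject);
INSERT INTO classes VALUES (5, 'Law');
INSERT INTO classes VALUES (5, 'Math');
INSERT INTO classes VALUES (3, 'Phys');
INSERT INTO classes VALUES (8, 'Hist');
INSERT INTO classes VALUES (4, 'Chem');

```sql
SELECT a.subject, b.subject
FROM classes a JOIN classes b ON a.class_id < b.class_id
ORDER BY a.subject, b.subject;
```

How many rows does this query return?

INNER JOIN keeps only pairs where the ON condition holds.
Matching on a.class_id < b.class_id.
- class_id=5: 1 matching b row(s), so 1 row(s) emitted.
- class_id=5: 1 matching b row(s), so 1 row(s) emitted.
- class_id=3: 4 matching b row(s), so 4 row(s) emitted.
- class_id=8: no matching b row, dropped.
- class_id=4: 3 matching b row(s), so 3 row(s) emitted.
Total: 9 rows.

9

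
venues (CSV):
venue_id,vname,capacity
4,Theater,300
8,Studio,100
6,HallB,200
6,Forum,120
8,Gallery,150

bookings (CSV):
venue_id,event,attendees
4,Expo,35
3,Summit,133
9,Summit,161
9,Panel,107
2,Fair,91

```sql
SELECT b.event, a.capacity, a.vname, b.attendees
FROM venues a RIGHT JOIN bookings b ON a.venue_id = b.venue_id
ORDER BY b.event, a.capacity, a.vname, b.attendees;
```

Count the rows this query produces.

RIGHT JOIN keeps every row from `bookings`; unmatched rows get NULL for `venues`'s columns.
Matching on a.venue_id = b.venue_id.
- a row (venue_id=4): matches 1 b row(s) → 1 output row(s).
- a row (venue_id=8): no match.
- a row (venue_id=6): no match.
- a row (venue_id=6): no match.
- a row (venue_id=8): no match.
- plus 4 unmatched b row(s), each kept with NULL a columns.
Total: 1 matched + 4 padded = 5 rows.

5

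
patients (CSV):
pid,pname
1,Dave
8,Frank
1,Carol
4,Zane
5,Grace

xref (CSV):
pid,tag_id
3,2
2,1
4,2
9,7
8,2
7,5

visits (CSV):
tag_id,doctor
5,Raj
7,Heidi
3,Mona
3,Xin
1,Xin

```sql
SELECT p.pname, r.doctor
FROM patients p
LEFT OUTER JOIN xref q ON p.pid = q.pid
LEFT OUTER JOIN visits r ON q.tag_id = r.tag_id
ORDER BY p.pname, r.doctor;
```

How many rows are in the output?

Joins associate left-to-right: patients LEFT JOIN xref on pid gives 5 intermediate row(s).
Then LEFT JOIN `visits r` on tag_id: each of those 5 rows is kept; rows whose q.tag_id has no match in r get NULL for r's columns.
Result: 5 row(s).

5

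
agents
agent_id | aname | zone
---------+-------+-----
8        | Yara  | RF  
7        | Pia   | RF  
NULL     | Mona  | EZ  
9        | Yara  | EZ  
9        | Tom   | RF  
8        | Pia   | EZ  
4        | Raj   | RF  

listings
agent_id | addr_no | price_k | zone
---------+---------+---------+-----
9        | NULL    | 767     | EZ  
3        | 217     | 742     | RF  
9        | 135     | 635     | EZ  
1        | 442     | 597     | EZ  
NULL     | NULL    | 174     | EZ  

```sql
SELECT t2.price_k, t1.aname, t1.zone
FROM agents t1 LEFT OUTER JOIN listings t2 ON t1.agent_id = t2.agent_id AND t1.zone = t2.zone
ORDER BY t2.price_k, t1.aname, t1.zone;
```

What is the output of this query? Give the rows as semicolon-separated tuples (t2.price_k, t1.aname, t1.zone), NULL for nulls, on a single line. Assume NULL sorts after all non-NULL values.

LEFT JOIN keeps every row from `agents`; unmatched rows get NULL for `listings`'s columns.
Matching on t1.agent_id = t2.agent_id AND t1.zone = t2.zone. A NULL in a compared column never satisfies the condition.
- agent_id=8, zone=RF: no t2 row matches, row kept with t2 columns NULL.
- agent_id=7, zone=RF: no t2 row matches, row kept with t2 columns NULL.
- agent_id=NULL, zone=EZ: no t2 row matches, row kept with t2 columns NULL.
- agent_id=9, zone=EZ: 2 matching t2 row(s), so 2 row(s) emitted.
- agent_id=9, zone=RF: no t2 row matches, row kept with t2 columns NULL.
- agent_id=8, zone=EZ: no t2 row matches, row kept with t2 columns NULL.
- agent_id=4, zone=RF: no t2 row matches, row kept with t2 columns NULL.
After projecting and ordering:
t2.price_k | t1.aname | t1.zone
635 | Yara | EZ
767 | Yara | EZ
NULL | Mona | EZ
NULL | Pia | EZ
NULL | Pia | RF
NULL | Raj | RF
NULL | Tom | RF
NULL | Yara | RF

(635, Yara, EZ); (767, Yara, EZ); (NULL, Mona, EZ); (NULL, Pia, EZ); (NULL, Pia, RF); (NULL, Raj, RF); (NULL, Tom, RF); (NULL, Yara, RF)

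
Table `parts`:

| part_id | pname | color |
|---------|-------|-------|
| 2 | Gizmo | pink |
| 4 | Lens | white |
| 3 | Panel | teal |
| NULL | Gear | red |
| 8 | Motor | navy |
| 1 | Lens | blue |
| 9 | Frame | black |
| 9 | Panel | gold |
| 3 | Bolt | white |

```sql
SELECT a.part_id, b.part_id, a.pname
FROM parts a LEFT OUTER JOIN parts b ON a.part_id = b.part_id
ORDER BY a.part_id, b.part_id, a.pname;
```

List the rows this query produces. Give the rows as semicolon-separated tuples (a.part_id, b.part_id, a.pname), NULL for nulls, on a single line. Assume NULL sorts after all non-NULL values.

(1, 1, Lens); (2, 2, Gizmo); (3, 3, Bolt); (3, 3, Bolt); (3, 3, Panel); (3, 3, Panel); (4, 4, Lens); (8, 8, Motor); (9, 9, Frame); (9, 9, Frame); (9, 9, Panel); (9, 9, Panel); (NULL, NULL, Gear)

LEFT JOIN keeps every row from `parts a`; unmatched rows get NULL for `parts b`'s columns.
Matching on a.part_id = b.part_id. A NULL in a compared column never satisfies the condition.
Matched pairs: 12; unmatched a rows kept: 1.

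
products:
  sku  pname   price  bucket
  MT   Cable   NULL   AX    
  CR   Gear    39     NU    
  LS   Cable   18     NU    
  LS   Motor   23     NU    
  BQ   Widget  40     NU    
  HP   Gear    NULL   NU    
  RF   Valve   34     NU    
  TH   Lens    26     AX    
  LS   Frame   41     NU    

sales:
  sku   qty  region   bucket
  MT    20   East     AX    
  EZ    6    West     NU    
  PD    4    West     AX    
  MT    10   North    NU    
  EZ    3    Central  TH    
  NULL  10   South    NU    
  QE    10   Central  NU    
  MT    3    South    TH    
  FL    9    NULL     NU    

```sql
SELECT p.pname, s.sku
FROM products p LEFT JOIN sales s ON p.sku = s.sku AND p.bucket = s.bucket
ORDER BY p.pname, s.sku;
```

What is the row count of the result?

9

LEFT JOIN keeps every row from `products`; unmatched rows get NULL for `sales`'s columns.
Matching on p.sku = s.sku AND p.bucket = s.bucket. A NULL in a compared column never satisfies the condition.
- p row (sku=MT, bucket=AX): matches 1 s row(s) → 1 output row(s).
- p row (sku=CR, bucket=NU): no match → kept, s columns NULL.
- p row (sku=LS, bucket=NU): no match → kept, s columns NULL.
- p row (sku=LS, bucket=NU): no match → kept, s columns NULL.
- p row (sku=BQ, bucket=NU): no match → kept, s columns NULL.
- p row (sku=HP, bucket=NU): no match → kept, s columns NULL.
- p row (sku=RF, bucket=NU): no match → kept, s columns NULL.
- p row (sku=TH, bucket=AX): no match → kept, s columns NULL.
- p row (sku=LS, bucket=NU): no match → kept, s columns NULL.
Total: 1 matched + 8 padded = 9 rows.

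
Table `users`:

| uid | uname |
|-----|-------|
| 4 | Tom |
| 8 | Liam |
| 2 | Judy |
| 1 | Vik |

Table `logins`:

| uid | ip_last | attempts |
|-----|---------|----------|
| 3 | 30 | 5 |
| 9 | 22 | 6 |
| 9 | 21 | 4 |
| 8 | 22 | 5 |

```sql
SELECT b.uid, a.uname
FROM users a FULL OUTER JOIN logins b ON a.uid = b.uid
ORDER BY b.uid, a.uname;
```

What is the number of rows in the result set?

7

FULL OUTER JOIN keeps every row from both sides; unmatched rows get NULL for the other side's columns.
Matching on a.uid = b.uid.
- uid=4: no b row matches, row kept with b columns NULL.
- uid=8: 1 matching b row(s), so 1 row(s) emitted.
- uid=2: no b row matches, row kept with b columns NULL.
- uid=1: no b row matches, row kept with b columns NULL.
- plus 3 unmatched b row(s), each kept with NULL a columns.
Total: 1 matched + 6 padded = 7 rows.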